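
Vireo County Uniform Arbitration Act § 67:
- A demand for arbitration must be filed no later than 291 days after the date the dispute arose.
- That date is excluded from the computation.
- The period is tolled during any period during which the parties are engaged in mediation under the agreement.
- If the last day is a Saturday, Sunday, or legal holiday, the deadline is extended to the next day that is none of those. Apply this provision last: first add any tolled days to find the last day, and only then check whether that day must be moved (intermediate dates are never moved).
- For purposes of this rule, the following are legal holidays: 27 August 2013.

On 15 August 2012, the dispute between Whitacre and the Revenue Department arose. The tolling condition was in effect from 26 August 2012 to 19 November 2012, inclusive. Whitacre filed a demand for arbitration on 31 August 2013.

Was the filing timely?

No

291 days after 15 August 2012 is June 2, 2013.
From August 26, 2012 through November 19, 2012 inclusive is 86 days; tolling adds 86 days: June 2, 2013 + 86 days = August 27, 2013.
August 27, 2013 is a listed holiday. The next qualifying day is August 28, 2013.
The deadline is August 28, 2013; the filing on August 31, 2013 is after that date.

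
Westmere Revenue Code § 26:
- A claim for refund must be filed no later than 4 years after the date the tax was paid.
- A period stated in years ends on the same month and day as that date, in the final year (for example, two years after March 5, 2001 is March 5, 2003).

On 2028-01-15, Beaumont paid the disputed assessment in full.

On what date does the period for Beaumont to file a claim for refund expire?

4 years after 2028-01-15 is January 15, 2032.

January 15, 2032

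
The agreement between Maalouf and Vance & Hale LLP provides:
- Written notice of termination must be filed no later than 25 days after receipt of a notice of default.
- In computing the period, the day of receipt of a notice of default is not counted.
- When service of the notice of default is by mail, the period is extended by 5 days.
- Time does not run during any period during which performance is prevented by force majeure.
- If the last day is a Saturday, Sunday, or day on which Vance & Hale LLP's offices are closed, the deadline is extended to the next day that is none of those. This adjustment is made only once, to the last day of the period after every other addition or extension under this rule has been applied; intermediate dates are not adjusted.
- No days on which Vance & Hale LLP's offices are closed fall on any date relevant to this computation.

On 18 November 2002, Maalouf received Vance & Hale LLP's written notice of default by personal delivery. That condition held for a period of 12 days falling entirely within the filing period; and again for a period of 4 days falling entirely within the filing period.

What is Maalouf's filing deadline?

25 days after 18 November 2002 is December 13, 2002.
Service was not by mail, so no mail extension applies.
Tolling adds 12 days: December 13, 2002 + 12 days = December 25, 2002.
Tolling adds 4 days: December 25, 2002 + 4 days = December 29, 2002.
December 29, 2002 is Sunday. The next qualifying day is December 30, 2002.

December 30, 2002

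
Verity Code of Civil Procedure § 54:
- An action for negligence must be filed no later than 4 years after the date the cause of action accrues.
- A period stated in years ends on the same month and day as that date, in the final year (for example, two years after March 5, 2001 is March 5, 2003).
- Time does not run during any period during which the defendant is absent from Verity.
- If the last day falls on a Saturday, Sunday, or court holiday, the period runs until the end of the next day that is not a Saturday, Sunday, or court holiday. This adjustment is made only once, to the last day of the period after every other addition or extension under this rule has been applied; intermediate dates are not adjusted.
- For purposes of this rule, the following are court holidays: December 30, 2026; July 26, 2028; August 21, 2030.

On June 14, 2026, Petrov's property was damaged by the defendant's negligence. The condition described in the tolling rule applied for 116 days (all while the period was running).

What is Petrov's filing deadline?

4 years after June 14, 2026 is June 14, 2030.
Tolling adds 116 days: June 14, 2030 + 116 days = October 8, 2030.
October 8, 2030 is a Tuesday and not a court holiday, so no extension applies.

October 8, 2030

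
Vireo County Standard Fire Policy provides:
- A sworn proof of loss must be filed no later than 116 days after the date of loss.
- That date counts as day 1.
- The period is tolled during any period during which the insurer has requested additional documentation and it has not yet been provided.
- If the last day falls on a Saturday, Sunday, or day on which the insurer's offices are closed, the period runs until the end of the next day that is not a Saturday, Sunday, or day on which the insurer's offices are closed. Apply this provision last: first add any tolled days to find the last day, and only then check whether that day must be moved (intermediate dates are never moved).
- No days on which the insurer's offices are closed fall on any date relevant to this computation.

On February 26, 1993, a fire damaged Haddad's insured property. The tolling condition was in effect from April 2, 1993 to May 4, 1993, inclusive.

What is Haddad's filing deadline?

July 26, 1993

Counting February 26, 1993 as day 1, day 116 is June 21, 1993.
From April 2, 1993 through May 4, 1993 inclusive is 33 days; tolling adds 33 days: June 21, 1993 + 33 days = July 24, 1993.
July 24, 1993 is Saturday; July 25, 1993 is Sunday. The next qualifying day is July 26, 1993.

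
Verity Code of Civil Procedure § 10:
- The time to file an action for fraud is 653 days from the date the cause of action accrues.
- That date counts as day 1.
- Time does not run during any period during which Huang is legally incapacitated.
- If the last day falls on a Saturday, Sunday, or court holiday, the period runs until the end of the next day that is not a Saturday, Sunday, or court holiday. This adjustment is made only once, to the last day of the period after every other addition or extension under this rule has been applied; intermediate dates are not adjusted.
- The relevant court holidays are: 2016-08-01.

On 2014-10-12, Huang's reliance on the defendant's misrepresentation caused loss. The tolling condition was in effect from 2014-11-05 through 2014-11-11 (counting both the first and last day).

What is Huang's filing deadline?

Counting 2014-10-12 as day 1, day 653 is July 25, 2016.
From November 5, 2014 through November 11, 2014 inclusive is 7 days; tolling adds 7 days: July 25, 2016 + 7 days = August 1, 2016.
August 1, 2016 is a listed holiday. The next qualifying day is August 2, 2016.

August 2, 2016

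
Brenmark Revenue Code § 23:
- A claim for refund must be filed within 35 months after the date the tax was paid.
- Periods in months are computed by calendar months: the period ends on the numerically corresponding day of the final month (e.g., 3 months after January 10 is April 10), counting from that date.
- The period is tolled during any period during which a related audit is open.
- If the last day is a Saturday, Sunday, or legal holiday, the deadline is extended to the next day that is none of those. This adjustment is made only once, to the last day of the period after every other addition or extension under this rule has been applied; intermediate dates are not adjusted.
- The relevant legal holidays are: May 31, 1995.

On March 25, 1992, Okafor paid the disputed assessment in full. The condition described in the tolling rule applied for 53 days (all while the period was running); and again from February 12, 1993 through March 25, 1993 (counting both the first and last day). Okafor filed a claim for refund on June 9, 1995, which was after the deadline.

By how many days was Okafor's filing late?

35 months after March 25, 1992 is February 25, 1995.
Tolling adds 53 days: February 25, 1995 + 53 days = April 19, 1995.
From February 12, 1993 through March 25, 1993 inclusive is 42 days; tolling adds 42 days: April 19, 1995 + 42 days = May 31, 1995.
May 31, 1995 is a listed holiday. The next qualifying day is June 1, 1995.
The deadline is June 1, 1995; from June 1, 1995 to June 9, 1995 is 8 days.

8 days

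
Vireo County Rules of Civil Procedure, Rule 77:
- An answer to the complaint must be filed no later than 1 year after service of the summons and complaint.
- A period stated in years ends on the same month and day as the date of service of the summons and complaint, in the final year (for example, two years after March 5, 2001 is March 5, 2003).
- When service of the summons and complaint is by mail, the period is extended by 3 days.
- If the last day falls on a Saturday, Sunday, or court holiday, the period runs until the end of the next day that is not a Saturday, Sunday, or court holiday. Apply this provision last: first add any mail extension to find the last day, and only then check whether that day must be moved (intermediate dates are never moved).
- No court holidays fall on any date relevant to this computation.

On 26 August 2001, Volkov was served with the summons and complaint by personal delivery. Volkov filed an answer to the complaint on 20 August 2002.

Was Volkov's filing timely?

1 year after 26 August 2001 is August 26, 2002.
Service was not by mail, so no mail extension applies.
August 26, 2002 is a Monday and not a court holiday, so no extension applies.
The deadline is August 26, 2002; the filing on August 20, 2002 is on or before that date.

Yes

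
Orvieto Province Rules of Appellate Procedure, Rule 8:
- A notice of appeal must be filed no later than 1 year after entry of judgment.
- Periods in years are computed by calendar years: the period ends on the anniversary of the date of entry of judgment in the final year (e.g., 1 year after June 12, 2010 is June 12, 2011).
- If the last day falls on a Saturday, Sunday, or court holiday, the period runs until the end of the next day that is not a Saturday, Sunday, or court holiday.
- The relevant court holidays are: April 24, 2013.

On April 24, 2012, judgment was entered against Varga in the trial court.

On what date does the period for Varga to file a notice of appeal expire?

April 25, 2013

1 year after April 24, 2012 is April 24, 2013.
April 24, 2013 is a listed holiday. The next qualifying day is April 25, 2013.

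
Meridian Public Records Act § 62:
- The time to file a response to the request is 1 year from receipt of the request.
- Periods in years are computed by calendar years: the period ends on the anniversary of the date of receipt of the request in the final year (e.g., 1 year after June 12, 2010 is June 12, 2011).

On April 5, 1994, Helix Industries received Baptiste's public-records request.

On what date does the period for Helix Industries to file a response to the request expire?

1 year after April 5, 1994 is April 5, 1995.

April 5, 1995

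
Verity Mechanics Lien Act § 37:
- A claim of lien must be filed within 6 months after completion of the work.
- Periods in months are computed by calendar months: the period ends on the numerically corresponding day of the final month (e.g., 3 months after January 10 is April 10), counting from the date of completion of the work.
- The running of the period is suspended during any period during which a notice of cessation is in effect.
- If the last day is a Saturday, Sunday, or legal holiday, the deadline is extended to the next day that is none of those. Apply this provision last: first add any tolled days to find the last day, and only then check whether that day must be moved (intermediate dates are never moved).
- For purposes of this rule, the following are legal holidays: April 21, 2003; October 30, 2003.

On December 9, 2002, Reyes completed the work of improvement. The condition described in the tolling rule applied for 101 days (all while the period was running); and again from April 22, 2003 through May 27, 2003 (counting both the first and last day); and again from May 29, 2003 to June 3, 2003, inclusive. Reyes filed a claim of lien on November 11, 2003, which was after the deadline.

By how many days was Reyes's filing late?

11 days

6 months after December 9, 2002 is June 9, 2003.
Tolling adds 101 days: June 9, 2003 + 101 days = September 18, 2003.
From April 22, 2003 through May 27, 2003 inclusive is 36 days; tolling adds 36 days: September 18, 2003 + 36 days = October 24, 2003.
From May 29, 2003 through June 3, 2003 inclusive is 6 days; tolling adds 6 days: October 24, 2003 + 6 days = October 30, 2003.
October 30, 2003 is a listed holiday. The next qualifying day is October 31, 2003.
The deadline is October 31, 2003; from October 31, 2003 to November 11, 2003 is 11 days.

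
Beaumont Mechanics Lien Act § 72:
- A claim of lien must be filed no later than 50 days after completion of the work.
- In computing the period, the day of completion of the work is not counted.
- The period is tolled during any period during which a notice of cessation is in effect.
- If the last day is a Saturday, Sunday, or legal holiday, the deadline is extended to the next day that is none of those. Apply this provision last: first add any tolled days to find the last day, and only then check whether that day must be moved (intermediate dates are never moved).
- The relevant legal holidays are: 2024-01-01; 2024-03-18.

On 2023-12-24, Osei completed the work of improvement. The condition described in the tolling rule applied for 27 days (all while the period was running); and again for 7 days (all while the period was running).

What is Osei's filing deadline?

March 19, 2024

50 days after 2023-12-24 is February 12, 2024.
Tolling adds 27 days: February 12, 2024 + 27 days = March 10, 2024.
Tolling adds 7 days: March 10, 2024 + 7 days = March 17, 2024.
March 17, 2024 is Sunday; March 18, 2024 is a listed holiday. The next qualifying day is March 19, 2024.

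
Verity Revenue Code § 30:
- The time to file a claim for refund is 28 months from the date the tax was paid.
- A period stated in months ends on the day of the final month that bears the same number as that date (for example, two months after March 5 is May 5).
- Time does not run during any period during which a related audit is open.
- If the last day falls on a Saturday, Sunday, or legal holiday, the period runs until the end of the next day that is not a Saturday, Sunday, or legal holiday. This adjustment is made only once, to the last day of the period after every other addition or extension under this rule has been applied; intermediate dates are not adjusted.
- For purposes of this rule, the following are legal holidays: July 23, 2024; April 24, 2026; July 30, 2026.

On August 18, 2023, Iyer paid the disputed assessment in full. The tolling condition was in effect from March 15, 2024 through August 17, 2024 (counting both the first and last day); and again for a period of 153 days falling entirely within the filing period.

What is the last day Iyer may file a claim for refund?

October 23, 2026

28 months after August 18, 2023 is December 18, 2025.
From March 15, 2024 through August 17, 2024 inclusive is 156 days; tolling adds 156 days: December 18, 2025 + 156 days = May 23, 2026.
Tolling adds 153 days: May 23, 2026 + 153 days = October 23, 2026.
October 23, 2026 is a Friday and not a legal holiday, so no extension applies.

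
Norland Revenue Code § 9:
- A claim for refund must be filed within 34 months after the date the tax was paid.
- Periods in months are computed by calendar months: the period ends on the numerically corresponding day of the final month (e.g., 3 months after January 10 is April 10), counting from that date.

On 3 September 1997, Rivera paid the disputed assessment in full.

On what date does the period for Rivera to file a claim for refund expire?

34 months after 3 September 1997 is July 3, 2000.

July 3, 2000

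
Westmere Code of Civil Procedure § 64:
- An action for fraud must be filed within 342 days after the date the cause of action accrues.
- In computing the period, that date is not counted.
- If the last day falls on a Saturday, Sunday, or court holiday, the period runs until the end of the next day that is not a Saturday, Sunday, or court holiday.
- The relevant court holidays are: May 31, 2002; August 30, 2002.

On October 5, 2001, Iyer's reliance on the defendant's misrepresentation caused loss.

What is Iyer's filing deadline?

September 12, 2002

342 days after October 5, 2001 is September 12, 2002.
September 12, 2002 is a Thursday and not a court holiday, so no extension applies.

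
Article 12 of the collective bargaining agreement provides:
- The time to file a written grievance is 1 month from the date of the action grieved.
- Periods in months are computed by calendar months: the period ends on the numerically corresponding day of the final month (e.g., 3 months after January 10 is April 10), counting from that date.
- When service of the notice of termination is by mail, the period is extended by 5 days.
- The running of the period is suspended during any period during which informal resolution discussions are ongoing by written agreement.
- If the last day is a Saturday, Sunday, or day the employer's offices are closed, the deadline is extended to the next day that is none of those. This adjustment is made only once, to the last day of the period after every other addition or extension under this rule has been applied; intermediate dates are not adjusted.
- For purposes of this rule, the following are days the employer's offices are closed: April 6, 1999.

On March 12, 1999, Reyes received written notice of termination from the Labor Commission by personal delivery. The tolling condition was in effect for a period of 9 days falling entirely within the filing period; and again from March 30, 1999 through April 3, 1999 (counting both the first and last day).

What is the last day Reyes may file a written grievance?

1 month after March 12, 1999 is April 12, 1999.
Service was not by mail, so no mail extension applies.
Tolling adds 9 days: April 12, 1999 + 9 days = April 21, 1999.
From March 30, 1999 through April 3, 1999 inclusive is 5 days; tolling adds 5 days: April 21, 1999 + 5 days = April 26, 1999.
April 26, 1999 is a Monday and not a day the employer's offices are closed, so no extension applies.

April 26, 1999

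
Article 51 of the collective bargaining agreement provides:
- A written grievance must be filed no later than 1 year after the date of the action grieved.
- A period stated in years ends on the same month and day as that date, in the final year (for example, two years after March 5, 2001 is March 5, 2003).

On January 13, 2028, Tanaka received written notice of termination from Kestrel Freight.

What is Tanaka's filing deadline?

1 year after January 13, 2028 is January 13, 2029.

January 13, 2029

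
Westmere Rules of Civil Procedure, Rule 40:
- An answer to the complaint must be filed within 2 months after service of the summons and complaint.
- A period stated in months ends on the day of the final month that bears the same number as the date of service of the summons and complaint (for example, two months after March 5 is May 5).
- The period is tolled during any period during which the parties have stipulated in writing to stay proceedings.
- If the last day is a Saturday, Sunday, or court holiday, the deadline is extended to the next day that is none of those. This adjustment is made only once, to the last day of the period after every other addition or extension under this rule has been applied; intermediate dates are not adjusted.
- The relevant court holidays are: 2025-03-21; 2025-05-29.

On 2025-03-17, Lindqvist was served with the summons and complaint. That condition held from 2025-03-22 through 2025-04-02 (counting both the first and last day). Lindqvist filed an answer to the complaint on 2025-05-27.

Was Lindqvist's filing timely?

2 months after 2025-03-17 is May 17, 2025.
From March 22, 2025 through April 2, 2025 inclusive is 12 days; tolling adds 12 days: May 17, 2025 + 12 days = May 29, 2025.
May 29, 2025 is a listed holiday. The next qualifying day is May 30, 2025.
The deadline is May 30, 2025; the filing on May 27, 2025 is on or before that date.

Yes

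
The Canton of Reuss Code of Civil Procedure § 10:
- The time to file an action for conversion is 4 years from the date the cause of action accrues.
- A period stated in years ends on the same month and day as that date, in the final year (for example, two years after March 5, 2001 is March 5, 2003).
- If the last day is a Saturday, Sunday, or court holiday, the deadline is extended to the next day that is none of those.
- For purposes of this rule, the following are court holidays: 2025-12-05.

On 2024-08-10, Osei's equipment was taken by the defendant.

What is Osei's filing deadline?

4 years after 2024-08-10 is August 10, 2028.
August 10, 2028 is a Thursday and not a court holiday, so no extension applies.

August 10, 2028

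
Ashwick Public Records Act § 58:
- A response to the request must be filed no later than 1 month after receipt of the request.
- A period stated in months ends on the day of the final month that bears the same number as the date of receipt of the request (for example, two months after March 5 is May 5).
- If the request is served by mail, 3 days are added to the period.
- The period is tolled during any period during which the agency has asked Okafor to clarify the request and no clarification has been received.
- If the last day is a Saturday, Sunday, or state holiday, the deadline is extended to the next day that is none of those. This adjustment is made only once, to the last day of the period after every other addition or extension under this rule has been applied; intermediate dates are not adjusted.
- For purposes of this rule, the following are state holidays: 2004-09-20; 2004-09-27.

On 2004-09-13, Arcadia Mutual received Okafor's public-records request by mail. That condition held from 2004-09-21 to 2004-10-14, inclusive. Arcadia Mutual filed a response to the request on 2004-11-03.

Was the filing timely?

Yes

1 month after 2004-09-13 is October 13, 2004.
Service was by mail, adding 3 days: October 13, 2004 + 3 days = October 16, 2004.
From September 21, 2004 through October 14, 2004 inclusive is 24 days; tolling adds 24 days: October 16, 2004 + 24 days = November 9, 2004.
November 9, 2004 is a Tuesday and not a state holiday, so no extension applies.
The deadline is November 9, 2004; the filing on November 3, 2004 is on or before that date.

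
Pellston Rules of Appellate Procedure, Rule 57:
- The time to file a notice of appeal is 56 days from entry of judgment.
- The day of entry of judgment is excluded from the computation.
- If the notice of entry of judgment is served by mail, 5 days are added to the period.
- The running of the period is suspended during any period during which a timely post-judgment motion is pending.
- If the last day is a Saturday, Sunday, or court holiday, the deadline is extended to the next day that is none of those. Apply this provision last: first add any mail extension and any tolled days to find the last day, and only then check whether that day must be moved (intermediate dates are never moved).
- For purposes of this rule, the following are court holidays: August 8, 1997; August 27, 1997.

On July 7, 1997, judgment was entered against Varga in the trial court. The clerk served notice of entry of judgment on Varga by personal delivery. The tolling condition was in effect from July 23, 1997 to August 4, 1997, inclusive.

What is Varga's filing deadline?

September 15, 1997

56 days after July 7, 1997 is September 1, 1997.
Service was not by mail, so no mail extension applies.
From July 23, 1997 through August 4, 1997 inclusive is 13 days; tolling adds 13 days: September 1, 1997 + 13 days = September 14, 1997.
September 14, 1997 is Sunday. The next qualifying day is September 15, 1997.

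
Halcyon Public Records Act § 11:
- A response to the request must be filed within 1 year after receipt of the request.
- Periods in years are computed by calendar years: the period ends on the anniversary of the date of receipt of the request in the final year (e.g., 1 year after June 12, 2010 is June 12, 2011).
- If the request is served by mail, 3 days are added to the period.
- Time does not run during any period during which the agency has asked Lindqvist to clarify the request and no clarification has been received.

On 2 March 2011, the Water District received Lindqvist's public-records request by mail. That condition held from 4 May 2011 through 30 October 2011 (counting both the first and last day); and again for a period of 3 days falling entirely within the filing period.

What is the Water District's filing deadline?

1 year after 2 March 2011 is March 2, 2012.
Service was by mail, adding 3 days: March 2, 2012 + 3 days = March 5, 2012.
From May 4, 2011 through October 30, 2011 inclusive is 180 days; tolling adds 180 days: March 5, 2012 + 180 days = September 1, 2012.
Tolling adds 3 days: September 1, 2012 + 3 days = September 4, 2012.

September 4, 2012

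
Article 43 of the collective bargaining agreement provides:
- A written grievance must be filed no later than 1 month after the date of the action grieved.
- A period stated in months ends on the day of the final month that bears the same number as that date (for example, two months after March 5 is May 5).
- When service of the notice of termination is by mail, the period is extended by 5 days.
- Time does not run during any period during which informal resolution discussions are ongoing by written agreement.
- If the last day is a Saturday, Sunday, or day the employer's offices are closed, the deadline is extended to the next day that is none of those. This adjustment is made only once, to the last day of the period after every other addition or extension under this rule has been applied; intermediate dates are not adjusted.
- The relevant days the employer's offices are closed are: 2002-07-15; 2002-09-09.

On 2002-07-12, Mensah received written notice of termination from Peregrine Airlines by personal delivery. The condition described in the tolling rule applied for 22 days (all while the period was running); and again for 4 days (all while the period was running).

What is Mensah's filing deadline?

1 month after 2002-07-12 is August 12, 2002.
Service was not by mail, so no mail extension applies.
Tolling adds 22 days: August 12, 2002 + 22 days = September 3, 2002.
Tolling adds 4 days: September 3, 2002 + 4 days = September 7, 2002.
September 7, 2002 is Saturday; September 8, 2002 is Sunday; September 9, 2002 is a listed holiday. The next qualifying day is September 10, 2002.

September 10, 2002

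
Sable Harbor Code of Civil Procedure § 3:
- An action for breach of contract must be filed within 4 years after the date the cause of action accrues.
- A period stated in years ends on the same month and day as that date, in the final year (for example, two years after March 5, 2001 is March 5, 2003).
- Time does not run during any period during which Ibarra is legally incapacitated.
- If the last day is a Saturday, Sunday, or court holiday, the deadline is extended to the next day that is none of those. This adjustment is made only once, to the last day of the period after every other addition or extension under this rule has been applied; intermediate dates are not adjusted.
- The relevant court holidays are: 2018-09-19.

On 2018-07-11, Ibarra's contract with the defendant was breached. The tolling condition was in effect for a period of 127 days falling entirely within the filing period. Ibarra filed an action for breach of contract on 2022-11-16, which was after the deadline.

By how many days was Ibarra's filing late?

1 day

4 years after 2018-07-11 is July 11, 2022.
Tolling adds 127 days: July 11, 2022 + 127 days = November 15, 2022.
November 15, 2022 is a Tuesday and not a court holiday, so no extension applies.
The deadline is November 15, 2022; from November 15, 2022 to November 16, 2022 is 1 days.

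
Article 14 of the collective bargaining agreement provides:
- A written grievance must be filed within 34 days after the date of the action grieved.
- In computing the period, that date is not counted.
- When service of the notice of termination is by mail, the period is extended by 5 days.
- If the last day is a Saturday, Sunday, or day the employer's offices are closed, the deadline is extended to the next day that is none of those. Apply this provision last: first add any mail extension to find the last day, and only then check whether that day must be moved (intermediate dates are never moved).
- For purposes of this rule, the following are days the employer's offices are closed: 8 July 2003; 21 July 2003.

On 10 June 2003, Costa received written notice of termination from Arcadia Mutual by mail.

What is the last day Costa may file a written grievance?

34 days after 10 June 2003 is July 14, 2003.
Service was by mail, adding 5 days: July 14, 2003 + 5 days = July 19, 2003.
July 19, 2003 is Saturday; July 20, 2003 is Sunday; July 21, 2003 is a listed holiday. The next qualifying day is July 22, 2003.

July 22, 2003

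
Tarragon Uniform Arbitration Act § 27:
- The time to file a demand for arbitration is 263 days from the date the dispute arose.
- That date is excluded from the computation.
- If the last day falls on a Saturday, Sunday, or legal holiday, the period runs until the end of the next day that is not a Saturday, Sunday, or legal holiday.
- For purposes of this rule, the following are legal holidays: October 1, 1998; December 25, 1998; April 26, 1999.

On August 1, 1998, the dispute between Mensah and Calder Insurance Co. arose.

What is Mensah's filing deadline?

April 21, 1999

263 days after August 1, 1998 is April 21, 1999.
April 21, 1999 is a Wednesday and not a legal holiday, so no extension applies.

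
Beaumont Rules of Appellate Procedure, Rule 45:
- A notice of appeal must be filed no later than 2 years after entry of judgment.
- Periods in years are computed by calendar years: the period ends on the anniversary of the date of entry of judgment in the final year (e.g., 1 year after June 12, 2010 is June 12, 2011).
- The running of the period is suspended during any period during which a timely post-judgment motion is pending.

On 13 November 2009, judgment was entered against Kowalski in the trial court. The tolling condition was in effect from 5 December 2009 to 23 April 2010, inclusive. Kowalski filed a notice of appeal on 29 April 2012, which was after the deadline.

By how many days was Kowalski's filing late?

28 days

2 years after 13 November 2009 is November 13, 2011.
From December 5, 2009 through April 23, 2010 inclusive is 140 days; tolling adds 140 days: November 13, 2011 + 140 days = April 1, 2012.
The deadline is April 1, 2012; from April 1, 2012 to April 29, 2012 is 28 days.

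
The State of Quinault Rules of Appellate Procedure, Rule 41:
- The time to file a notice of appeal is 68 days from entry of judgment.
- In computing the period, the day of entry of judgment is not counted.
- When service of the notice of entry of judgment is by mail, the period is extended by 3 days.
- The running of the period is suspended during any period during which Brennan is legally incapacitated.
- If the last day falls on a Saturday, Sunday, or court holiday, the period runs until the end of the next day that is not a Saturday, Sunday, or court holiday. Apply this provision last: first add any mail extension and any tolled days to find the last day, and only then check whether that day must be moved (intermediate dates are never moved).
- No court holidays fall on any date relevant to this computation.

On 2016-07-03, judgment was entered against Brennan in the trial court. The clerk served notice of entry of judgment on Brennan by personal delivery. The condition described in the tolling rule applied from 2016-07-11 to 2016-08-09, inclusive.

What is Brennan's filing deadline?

October 10, 2016

68 days after 2016-07-03 is September 9, 2016.
Service was not by mail, so no mail extension applies.
From July 11, 2016 through August 9, 2016 inclusive is 30 days; tolling adds 30 days: September 9, 2016 + 30 days = October 9, 2016.
October 9, 2016 is Sunday. The next qualifying day is October 10, 2016.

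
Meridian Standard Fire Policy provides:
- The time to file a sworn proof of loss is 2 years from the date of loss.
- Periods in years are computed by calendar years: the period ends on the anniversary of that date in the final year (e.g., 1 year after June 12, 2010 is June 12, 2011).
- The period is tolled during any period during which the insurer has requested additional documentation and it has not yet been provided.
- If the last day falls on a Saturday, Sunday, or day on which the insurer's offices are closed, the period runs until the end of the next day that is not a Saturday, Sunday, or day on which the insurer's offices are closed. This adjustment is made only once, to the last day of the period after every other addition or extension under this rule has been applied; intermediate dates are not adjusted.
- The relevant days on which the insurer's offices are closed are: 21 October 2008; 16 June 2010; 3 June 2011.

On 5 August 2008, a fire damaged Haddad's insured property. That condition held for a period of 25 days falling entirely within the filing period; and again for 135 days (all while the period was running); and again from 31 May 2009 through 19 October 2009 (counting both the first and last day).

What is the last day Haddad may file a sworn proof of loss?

June 6, 2011

2 years after 5 August 2008 is August 5, 2010.
Tolling adds 25 days: August 5, 2010 + 25 days = August 30, 2010.
Tolling adds 135 days: August 30, 2010 + 135 days = January 12, 2011.
From May 31, 2009 through October 19, 2009 inclusive is 142 days; tolling adds 142 days: January 12, 2011 + 142 days = June 3, 2011.
June 3, 2011 is a listed holiday; June 4, 2011 is Saturday; June 5, 2011 is Sunday. The next qualifying day is June 6, 2011.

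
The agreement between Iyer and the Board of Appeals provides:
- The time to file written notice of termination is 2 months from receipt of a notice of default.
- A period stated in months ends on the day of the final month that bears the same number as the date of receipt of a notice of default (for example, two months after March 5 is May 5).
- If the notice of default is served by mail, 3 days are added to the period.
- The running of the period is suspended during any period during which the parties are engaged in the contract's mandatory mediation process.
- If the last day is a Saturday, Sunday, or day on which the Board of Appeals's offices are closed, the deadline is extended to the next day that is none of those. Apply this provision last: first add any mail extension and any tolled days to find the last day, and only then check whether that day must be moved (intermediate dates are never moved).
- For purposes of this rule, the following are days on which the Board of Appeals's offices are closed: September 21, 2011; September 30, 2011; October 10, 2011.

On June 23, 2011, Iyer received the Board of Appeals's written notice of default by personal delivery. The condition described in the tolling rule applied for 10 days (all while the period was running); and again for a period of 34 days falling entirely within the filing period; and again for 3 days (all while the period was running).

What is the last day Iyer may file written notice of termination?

October 11, 2011

2 months after June 23, 2011 is August 23, 2011.
Service was not by mail, so no mail extension applies.
Tolling adds 10 days: August 23, 2011 + 10 days = September 2, 2011.
Tolling adds 34 days: September 2, 2011 + 34 days = October 6, 2011.
Tolling adds 3 days: October 6, 2011 + 3 days = October 9, 2011.
October 9, 2011 is Sunday; October 10, 2011 is a listed holiday. The next qualifying day is October 11, 2011.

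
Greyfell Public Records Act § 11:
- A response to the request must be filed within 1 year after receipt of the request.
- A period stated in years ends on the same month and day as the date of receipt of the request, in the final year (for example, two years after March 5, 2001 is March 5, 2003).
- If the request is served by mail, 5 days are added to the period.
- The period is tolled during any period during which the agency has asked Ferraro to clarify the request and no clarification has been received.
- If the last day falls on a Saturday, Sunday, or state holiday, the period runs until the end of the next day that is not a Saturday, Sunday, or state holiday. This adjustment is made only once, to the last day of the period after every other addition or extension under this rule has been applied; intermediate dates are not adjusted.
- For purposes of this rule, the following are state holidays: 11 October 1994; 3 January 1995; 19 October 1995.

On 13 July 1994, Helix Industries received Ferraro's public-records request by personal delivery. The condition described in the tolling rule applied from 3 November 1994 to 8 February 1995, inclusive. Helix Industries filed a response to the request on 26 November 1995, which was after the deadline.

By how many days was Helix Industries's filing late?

37 days

1 year after 13 July 1994 is July 13, 1995.
Service was not by mail, so no mail extension applies.
From November 3, 1994 through February 8, 1995 inclusive is 98 days; tolling adds 98 days: July 13, 1995 + 98 days = October 19, 1995.
October 19, 1995 is a listed holiday. The next qualifying day is October 20, 1995.
The deadline is October 20, 1995; from October 20, 1995 to November 26, 1995 is 37 days.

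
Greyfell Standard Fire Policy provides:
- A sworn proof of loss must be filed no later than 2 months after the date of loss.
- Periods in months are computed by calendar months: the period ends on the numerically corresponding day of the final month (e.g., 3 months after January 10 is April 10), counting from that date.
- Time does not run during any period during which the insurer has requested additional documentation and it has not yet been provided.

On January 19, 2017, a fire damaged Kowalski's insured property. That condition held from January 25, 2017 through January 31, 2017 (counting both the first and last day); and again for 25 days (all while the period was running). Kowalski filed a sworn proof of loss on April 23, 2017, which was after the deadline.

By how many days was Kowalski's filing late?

3 days

2 months after January 19, 2017 is March 19, 2017.
From January 25, 2017 through January 31, 2017 inclusive is 7 days; tolling adds 7 days: March 19, 2017 + 7 days = March 26, 2017.
Tolling adds 25 days: March 26, 2017 + 25 days = April 20, 2017.
The deadline is April 20, 2017; from April 20, 2017 to April 23, 2017 is 3 days.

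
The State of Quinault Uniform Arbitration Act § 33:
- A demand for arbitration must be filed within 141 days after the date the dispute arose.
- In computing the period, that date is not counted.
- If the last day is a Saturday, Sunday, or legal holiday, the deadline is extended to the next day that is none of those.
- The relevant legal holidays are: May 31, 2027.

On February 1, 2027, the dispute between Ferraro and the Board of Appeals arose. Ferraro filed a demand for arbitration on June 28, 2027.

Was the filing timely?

141 days after February 1, 2027 is June 22, 2027.
June 22, 2027 is a Tuesday and not a legal holiday, so no extension applies.
The deadline is June 22, 2027; the filing on June 28, 2027 is after that date.

No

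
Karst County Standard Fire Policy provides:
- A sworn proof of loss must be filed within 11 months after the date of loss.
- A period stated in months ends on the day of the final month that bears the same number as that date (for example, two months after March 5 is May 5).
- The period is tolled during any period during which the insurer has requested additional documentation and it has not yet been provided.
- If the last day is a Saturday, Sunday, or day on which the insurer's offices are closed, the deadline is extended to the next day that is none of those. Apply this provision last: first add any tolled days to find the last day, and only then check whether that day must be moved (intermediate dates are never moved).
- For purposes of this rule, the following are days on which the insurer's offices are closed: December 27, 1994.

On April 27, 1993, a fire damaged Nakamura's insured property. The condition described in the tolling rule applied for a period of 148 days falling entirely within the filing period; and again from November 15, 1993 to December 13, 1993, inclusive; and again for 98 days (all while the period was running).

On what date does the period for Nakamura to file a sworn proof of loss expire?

December 28, 1994

11 months after April 27, 1993 is March 27, 1994.
Tolling adds 148 days: March 27, 1994 + 148 days = August 22, 1994.
From November 15, 1993 through December 13, 1993 inclusive is 29 days; tolling adds 29 days: August 22, 1994 + 29 days = September 20, 1994.
Tolling adds 98 days: September 20, 1994 + 98 days = December 27, 1994.
December 27, 1994 is a listed holiday. The next qualifying day is December 28, 1994.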